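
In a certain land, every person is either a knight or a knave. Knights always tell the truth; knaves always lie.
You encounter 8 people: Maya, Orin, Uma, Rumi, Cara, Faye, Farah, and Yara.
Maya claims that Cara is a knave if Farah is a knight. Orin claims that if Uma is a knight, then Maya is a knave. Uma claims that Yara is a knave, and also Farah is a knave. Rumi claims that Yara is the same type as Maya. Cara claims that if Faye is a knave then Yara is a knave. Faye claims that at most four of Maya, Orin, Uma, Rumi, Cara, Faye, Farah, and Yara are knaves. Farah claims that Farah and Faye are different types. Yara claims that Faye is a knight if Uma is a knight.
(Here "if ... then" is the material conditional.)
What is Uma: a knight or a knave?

Uma is a knight.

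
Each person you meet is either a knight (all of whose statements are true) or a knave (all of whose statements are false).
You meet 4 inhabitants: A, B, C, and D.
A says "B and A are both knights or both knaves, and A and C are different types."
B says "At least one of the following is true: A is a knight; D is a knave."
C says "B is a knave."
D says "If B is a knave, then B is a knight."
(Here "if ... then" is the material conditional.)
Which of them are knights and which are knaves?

A is a knight; "B and A are both knights or both knaves, and A and C are different types" is true, as required.
B (knight): "at least one of the following is true: A is a knight; D is a knave" — true. ✓
C is a knave, so "B is a knave" must be false — and it is.
D is a knight, so "if B is a knave, then B is a knight" must be true — and it is.

A is a knight, B is a knight, C is a knave, and D is a knight.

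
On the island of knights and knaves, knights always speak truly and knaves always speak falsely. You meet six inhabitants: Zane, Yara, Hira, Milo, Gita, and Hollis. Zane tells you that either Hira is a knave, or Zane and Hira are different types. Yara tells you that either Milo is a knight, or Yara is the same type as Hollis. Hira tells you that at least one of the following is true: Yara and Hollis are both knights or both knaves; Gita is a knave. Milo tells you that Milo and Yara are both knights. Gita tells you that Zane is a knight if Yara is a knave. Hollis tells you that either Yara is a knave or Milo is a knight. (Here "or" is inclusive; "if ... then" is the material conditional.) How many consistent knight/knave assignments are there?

1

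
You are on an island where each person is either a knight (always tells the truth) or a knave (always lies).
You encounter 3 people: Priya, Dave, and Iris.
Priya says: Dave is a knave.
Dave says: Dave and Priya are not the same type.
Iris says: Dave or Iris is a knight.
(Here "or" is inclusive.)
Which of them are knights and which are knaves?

Knights: Dave and Iris. Knaves: Priya.

Priya is a knave; "Dave is a knave" is false, as required.
Dave is a knight, so "Dave and Priya are not the same type" must be True — and it is.
Iris is a knight, and the claim "Dave or Iris is a knight" is indeed True.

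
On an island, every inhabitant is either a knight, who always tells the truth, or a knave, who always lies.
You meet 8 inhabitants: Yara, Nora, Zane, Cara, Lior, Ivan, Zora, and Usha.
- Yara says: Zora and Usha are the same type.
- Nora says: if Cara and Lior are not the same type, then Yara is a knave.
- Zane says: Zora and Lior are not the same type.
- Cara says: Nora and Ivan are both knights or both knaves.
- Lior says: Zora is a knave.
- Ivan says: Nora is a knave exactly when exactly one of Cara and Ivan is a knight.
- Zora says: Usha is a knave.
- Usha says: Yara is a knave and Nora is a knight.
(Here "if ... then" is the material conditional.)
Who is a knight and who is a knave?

Yara is a knave, Nora is a knight, Zane is a knight, Cara is a knight, Lior is a knight, Ivan is a knight, Zora is a knave, and Usha is a knight.

Yara is a knave; "Zora and Usha are the same type" is false, as required.
Nora is a knight, and the claim "if Cara and Lior are not the same type, then Yara is a knave" is indeed true.
Zane (knight): "Zora and Lior are not the same type" — true. ✓
Cara is a knight, so "Nora and Ivan are both knights or both knaves" must be true — and it is.
Lior is a knight, and the claim "Zora is a knave" is indeed true.
Ivan is a knight; "Nora is a knave exactly when exactly one of Cara and Ivan is a knight" is true, as required.
As a knave, Zora's statement "Usha is a knave" should be false; it is.
Usha is a knight, and the claim "Yara is a knave and Nora is a knight" is indeed true.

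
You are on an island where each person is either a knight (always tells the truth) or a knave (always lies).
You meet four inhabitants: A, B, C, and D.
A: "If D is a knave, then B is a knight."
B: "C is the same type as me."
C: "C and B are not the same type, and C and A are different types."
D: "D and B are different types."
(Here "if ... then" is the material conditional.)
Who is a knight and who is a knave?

A is a knave, B is a knave, C is a knight, and D is a knave.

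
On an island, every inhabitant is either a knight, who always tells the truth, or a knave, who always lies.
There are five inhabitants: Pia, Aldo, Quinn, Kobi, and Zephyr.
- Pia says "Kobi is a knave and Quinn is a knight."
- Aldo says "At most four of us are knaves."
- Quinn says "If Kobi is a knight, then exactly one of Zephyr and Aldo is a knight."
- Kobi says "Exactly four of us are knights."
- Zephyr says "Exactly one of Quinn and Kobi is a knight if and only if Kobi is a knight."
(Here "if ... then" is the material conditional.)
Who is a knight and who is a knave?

Suppose Pia is a knave. Then Pia's statement "Kobi is a knave and Quinn is a knight" would have to be false. Checking the 16 ways to assign the others, none is consistent with every speaker.
(For instance, with Aldo=knight, Quinn=knight, Kobi=knave, Zephyr=knave, Pia's claim "Kobi is a knave and Quinn is a knight" comes out true where it would need to be false.)
So Pia must be a knight, making "Kobi is a knave and Quinn is a knight" true. Taking Pia=knight, Aldo=knight, Quinn=knight, Kobi=knave, Zephyr=knave, each remaining statement checks out:
  Aldo (knight): "at most four of us are knaves" — true. ✓
  Quinn (knight): "if Kobi is a knight, then exactly one of Zephyr and Aldo is a knight" — true. ✓
  Kobi (knave): "exactly four of us are knights" — false. ✓
  Zephyr (knave): "exactly one of Quinn and Kobi is a knight if and only if Kobi is a knight" — false. ✓
This is the unique consistent assignment.

Pia is a knight, Aldo is a knight, Quinn is a knight, Kobi is a knave, and Zephyr is a knave.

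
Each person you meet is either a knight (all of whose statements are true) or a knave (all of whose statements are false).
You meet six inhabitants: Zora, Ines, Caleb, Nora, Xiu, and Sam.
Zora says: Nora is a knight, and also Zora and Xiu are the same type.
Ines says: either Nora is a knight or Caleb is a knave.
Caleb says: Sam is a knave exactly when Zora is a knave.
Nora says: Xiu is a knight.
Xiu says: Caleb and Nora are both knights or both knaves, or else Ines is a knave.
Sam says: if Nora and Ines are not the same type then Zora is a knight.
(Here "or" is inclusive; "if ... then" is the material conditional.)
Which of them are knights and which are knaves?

Zora (knight): "Nora is a knight, and also Zora and Xiu are the same type" — true. ✓
Ines is a knight; "either Nora is a knight or Caleb is a knave" is true, as required.
Caleb is a knight, and the claim "Sam is a knave exactly when Zora is a knave" is indeed true.
Nora is a knight, and the claim "Xiu is a knight" is indeed true.
Xiu is a knight, and the claim "Caleb and Nora are both knights or both knaves, or else Ines is a knave" is indeed true.
Sam is a knight, and the claim "if Nora and Ines are not the same type then Zora is a knight" is indeed true.

Knights: Zora, Ines, Caleb, Nora, Xiu, and Sam. Knaves: none.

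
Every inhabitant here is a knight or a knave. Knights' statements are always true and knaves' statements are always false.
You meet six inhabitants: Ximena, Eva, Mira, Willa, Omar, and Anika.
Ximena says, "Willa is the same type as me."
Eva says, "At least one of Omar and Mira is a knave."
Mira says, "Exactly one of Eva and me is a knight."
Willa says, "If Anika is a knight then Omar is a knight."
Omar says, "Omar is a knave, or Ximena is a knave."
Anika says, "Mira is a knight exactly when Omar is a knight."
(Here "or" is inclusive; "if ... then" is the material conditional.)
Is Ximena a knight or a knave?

Ximena is a knave.

Consistent assignments: {Ximena=knave, Eva=knave, Mira=knight, Willa=knight, Omar=knight, Anika=knight}
In every consistent assignment, Ximena is a knave.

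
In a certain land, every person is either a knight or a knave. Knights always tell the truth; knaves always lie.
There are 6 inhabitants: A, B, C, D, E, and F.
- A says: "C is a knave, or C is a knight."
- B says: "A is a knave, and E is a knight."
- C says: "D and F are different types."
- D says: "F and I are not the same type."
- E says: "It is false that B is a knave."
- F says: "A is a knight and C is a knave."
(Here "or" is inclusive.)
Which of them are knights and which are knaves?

As a knight, A's statement "C is a knave, or C is a knight" should be true; it is.
B is a knave; "A is a knave, and E is a knight" is False, as required.
As a knight, C's statement "D and F are different types" should be true; it is.
D is a knight; "F and I are not the same type" is true, as required.
E is a knave, so "it is false that B is a knave" must be False — and it is.
As a knave, F's statement "A is a knight and C is a knave" should be False; it is.

Knights: A, C, and D. Knaves: B, E, and F.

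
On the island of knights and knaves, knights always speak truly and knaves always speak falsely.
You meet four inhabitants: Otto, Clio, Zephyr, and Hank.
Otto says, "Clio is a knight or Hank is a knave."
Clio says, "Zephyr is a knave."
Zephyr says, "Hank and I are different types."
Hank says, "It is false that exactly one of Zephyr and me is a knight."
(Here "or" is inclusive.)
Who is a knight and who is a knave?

Otto is a knight, so "Clio is a knight or Hank is a knave" must be True — and it is.
Clio is a knave, so "Zephyr is a knave" must be false — and it is.
Zephyr is a knight, so "Hank and I are different types" must be True — and it is.
As a knave, Hank's statement "it is false that exactly one of Zephyr and me is a knight" should be false; it is.

Otto is a knight, Clio is a knave, Zephyr is a knight, and Hank is a knave.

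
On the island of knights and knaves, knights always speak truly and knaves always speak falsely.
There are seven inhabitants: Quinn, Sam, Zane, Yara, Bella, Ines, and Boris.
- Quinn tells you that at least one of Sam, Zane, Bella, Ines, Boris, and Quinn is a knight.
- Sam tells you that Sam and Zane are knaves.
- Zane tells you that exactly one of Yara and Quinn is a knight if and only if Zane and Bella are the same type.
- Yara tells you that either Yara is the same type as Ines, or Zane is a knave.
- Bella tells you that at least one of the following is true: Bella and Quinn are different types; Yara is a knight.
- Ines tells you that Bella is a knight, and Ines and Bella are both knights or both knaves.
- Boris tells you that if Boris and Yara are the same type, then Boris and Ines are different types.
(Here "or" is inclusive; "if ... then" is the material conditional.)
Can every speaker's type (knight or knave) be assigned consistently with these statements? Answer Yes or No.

No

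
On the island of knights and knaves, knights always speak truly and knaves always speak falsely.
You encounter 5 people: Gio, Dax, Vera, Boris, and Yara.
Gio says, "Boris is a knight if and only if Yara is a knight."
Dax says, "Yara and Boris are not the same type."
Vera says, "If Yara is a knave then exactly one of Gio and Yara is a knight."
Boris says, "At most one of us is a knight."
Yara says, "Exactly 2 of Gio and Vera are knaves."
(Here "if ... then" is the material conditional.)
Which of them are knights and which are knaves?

Since Gio is a knight, "Boris is a knight if and only if Yara is a knight" needs to be true, which holds.
Dax is a knave; "Yara and Boris are not the same type" is false, as required.
Vera is a knight, so "if Yara is a knave then exactly one of Gio and Yara is a knight" must be true — and it is.
As a knave, Boris's statement "at most one of us is a knight" should be false; it is.
Yara is a knave, so "exactly 2 of Gio and Vera are knaves" must be false — and it is.

Gio is a knight, Dax is a knave, Vera is a knight, Boris is a knave, and Yara is a knave.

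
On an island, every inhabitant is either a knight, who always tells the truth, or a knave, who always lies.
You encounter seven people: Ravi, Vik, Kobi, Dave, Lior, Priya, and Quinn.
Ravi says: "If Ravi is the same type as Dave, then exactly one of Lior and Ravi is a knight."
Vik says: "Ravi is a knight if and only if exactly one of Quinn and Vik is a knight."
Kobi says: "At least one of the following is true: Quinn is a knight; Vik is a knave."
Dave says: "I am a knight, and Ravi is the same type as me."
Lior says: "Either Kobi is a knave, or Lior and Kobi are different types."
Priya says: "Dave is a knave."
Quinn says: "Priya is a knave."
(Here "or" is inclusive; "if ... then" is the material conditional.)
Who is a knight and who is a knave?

Ravi (knight): "if Ravi is the same type as Dave, then exactly one of Lior and Ravi is a knight" — True. ✓
Vik is a knight, and the claim "Ravi is a knight if and only if exactly one of Quinn and Vik is a knight" is indeed True.
Kobi is a knave; "at least one of the following is true: Quinn is a knight; Vik is a knave" is False, as required.
Since Dave is a knave, "I am a knight, and Ravi is the same type as me" needs to be False, which holds.
Lior (knight): "either Kobi is a knave, or Lior and Kobi are different types" — True. ✓
Priya is a knight, so "Dave is a knave" must be True — and it is.
As a knave, Quinn's statement "Priya is a knave" should be False; it is.

Ravi is a knight, Vik is a knight, Kobi is a knave, Dave is a knave, Lior is a knight, Priya is a knight, and Quinn is a knave.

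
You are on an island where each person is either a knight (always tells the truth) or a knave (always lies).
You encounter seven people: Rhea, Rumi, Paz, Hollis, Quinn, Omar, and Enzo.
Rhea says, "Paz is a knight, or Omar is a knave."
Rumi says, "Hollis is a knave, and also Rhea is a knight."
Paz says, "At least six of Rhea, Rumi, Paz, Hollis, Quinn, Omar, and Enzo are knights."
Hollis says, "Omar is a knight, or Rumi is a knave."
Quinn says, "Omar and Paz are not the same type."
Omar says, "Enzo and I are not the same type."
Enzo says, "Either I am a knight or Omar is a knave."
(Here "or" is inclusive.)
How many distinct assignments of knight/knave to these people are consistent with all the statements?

1

Consistent assignments:
  Rhea=knave, Rumi=knave, Paz=knave, Hollis=knight, Quinn=knight, Omar=knight, Enzo=knave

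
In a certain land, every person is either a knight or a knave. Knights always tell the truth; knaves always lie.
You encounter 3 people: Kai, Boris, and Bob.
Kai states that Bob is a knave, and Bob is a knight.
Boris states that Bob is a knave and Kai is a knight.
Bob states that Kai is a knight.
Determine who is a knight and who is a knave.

Knights: none. Knaves: Kai, Boris, and Bob.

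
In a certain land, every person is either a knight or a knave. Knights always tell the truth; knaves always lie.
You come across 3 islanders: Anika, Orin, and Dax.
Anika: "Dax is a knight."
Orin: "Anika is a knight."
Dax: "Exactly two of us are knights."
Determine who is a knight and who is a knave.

Anika is a knave, so "Dax is a knight" must be False — and it is.
Orin is a knave, and the claim "Anika is a knight" is indeed False.
Dax (knave): "exactly two of us are knights" — False. ✓

Knights: none. Knaves: Anika, Orin, and Dax.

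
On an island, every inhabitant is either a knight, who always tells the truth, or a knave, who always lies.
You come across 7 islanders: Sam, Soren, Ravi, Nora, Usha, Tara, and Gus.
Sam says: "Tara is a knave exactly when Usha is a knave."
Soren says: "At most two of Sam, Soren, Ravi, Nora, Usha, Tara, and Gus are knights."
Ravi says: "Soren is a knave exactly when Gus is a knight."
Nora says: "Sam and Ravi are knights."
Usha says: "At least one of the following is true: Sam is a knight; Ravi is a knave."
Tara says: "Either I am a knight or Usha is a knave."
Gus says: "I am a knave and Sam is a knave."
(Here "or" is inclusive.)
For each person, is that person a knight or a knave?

Sam is a knight; "Tara is a knave exactly when Usha is a knave" is true, as required.
Since Soren is a knave, "at most two of Sam, Soren, Ravi, Nora, Usha, Tara, and Gus are knights" needs to be false, which holds.
Ravi (knave): "Soren is a knave exactly when Gus is a knight" — false. ✓
Nora is a knave; "Sam and Ravi are knights" is false, as required.
Usha is a knight, so "at least one of the following is true: Sam is a knight; Ravi is a knave" must be true — and it is.
Tara is a knight, and the claim "either I am a knight or Usha is a knave" is indeed true.
Gus (knave): "I am a knave and Sam is a knave" — false. ✓

Sam is a knight, Soren is a knave, Ravi is a knave, Nora is a knave, Usha is a knight, Tara is a knight, and Gus is a knave.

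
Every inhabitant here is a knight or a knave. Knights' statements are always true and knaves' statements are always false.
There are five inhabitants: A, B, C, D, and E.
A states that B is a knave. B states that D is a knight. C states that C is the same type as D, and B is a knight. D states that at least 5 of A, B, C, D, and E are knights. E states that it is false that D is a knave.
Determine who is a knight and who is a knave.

Suppose A is a knave. Then A's statement "B is a knave" would have to be false. Checking the 16 ways to assign the others, none is consistent with every speaker.
(For instance, with B=knave, C=knave, D=knave, E=knave, A's claim "B is a knave" comes out true where it would need to be false.)
So A must be a knight, making "B is a knave" true. Taking A=knight, B=knave, C=knave, D=knave, E=knave, each remaining statement checks out:
  B (knave): "D is a knight" — false. ✓
  C (knave): "C is the same type as D, and B is a knight" — false. ✓
  D (knave): "at least 5 of A, B, C, D, and E are knights" — false. ✓
  E (knave): "it is false that D is a knave" — false. ✓
This is the unique consistent assignment.

A is a knight, B is a knave, C is a knave, D is a knave, and E is a knave.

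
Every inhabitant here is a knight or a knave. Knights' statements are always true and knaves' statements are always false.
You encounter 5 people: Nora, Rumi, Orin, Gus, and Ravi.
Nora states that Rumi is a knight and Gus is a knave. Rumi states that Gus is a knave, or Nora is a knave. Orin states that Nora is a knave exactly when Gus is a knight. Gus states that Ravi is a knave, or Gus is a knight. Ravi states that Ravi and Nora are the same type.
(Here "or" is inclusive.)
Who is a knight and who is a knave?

As a knight, Nora's statement "Rumi is a knight and Gus is a knave" should be true; it is.
Rumi (knight): "Gus is a knave, or Nora is a knave" — true. ✓
Orin is a knight, so "Nora is a knave exactly when Gus is a knight" must be true — and it is.
Gus is a knave, so "Ravi is a knave, or Gus is a knight" must be false — and it is.
Ravi (knight): "Ravi and Nora are the same type" — true. ✓

Nora is a knight, Rumi is a knight, Orin is a knight, Gus is a knave, and Ravi is a knight.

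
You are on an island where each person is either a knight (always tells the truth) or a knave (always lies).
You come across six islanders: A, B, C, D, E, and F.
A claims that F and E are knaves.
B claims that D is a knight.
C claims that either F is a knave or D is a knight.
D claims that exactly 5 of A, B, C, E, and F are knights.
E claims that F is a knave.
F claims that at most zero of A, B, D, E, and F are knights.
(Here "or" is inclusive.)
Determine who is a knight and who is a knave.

Knights: C and E. Knaves: A, B, D, and F.

As a knave, A's statement "F and E are knaves" should be False; it is.
B is a knave; "D is a knight" is False, as required.
C is a knight, so "either F is a knave or D is a knight" must be True — and it is.
As a knave, D's statement "exactly 5 of A, B, C, E, and F are knights" should be False; it is.
E is a knight; "F is a knave" is True, as required.
F is a knave, so "at most zero of A, B, D, E, and F are knights" must be False — and it is.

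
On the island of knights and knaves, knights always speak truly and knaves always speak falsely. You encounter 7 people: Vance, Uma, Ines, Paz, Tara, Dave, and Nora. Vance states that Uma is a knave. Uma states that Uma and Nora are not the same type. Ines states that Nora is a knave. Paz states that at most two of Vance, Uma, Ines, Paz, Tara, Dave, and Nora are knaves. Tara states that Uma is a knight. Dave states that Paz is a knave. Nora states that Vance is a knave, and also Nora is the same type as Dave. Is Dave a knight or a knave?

Dave is a knight.

Consistent assignments: {Vance=knight, Uma=knave, Ines=knight, Paz=knave, Tara=knave, Dave=knight, Nora=knave}; {Vance=knave, Uma=knight, Ines=knight, Paz=knave, Tara=knight, Dave=knight, Nora=knave}
In every consistent assignment, Dave is a knight.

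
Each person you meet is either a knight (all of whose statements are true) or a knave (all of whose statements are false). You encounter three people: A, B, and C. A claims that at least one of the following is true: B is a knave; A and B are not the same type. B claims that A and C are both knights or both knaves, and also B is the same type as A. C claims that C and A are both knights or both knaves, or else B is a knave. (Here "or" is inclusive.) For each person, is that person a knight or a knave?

A is a knight, B is a knave, and C is a knight.

Suppose A is a knave. Then A's statement "at least one of the following is true: B is a knave; A and B are not the same type" would have to be false. Checking the 4 ways to assign the others, none is consistent with every speaker.
(For instance, with B=knave, C=knight, A's claim "at least one of the following is true: B is a knave; A and B are not the same type" comes out true where it would need to be false.)
So A must be a knight, making "at least one of the following is true: B is a knave; A and B are not the same type" true. Taking A=knight, B=knave, C=knight, each remaining statement checks out:
  B (knave): "A and C are both knights or both knaves, and also B is the same type as A" — false. ✓
  C (knight): "C and A are both knights or both knaves, or else B is a knave" — true. ✓
This is the unique consistent assignment.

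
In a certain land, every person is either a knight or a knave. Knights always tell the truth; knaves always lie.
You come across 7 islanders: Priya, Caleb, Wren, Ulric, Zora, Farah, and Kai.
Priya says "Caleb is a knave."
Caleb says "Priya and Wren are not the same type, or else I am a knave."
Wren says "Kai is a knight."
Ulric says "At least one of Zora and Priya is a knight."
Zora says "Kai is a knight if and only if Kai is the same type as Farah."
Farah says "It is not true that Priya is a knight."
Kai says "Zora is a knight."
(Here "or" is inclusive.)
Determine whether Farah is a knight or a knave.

Farah is a knight.

Consistent assignments: {Priya=knave, Caleb=knight, Wren=knight, Ulric=knight, Zora=knight, Farah=knight, Kai=knight}
In every consistent assignment, Farah is a knight.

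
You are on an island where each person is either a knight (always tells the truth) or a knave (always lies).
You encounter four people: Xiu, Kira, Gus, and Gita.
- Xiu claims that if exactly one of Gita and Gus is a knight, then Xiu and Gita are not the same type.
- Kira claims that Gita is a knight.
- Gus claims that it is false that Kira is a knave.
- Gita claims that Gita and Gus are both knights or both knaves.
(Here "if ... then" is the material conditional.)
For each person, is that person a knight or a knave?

Xiu is a knight, and the claim "if exactly one of Gita and Gus is a knight, then Xiu and Gita are not the same type" is indeed True.
As a knight, Kira's statement "Gita is a knight" should be True; it is.
Gus (knight): "it is false that Kira is a knave" — True. ✓
Gita (knight): "Gita and Gus are both knights or both knaves" — True. ✓

Xiu is a knight, Kira is a knight, Gus is a knight, and Gita is a knight.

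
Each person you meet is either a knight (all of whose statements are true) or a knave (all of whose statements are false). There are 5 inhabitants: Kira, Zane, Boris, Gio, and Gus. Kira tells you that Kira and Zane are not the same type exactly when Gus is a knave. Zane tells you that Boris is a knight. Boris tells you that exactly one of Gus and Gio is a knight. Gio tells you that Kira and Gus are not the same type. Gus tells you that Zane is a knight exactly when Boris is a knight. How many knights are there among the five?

4

The unique consistent assignment is Kira=knight, Zane=knight, Boris=knight, Gio=knave, Gus=knight.
That has 4 knights.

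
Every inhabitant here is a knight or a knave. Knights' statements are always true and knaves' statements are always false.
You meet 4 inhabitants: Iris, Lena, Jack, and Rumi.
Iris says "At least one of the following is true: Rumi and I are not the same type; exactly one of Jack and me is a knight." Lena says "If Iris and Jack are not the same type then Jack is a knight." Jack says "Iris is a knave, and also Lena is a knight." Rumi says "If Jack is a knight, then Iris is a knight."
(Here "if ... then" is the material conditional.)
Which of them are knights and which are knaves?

Knights: Iris and Rumi. Knaves: Lena and Jack.

Suppose Iris is a knave. Then Iris's statement "at least one of the following is true: Rumi and I are not the same type; exactly one of Jack and me is a knight" would have to be false. Checking the 8 ways to assign the others, none is consistent with every speaker.
(For instance, with Lena=knave, Jack=knave, Rumi=knight, Iris's claim "at least one of the following is true: Rumi and I are not the same type; exactly one of Jack and me is a knight" comes out true where it would need to be false.)
So Iris must be a knight, making "at least one of the following is true: Rumi and I are not the same type; exactly one of Jack and me is a knight" true. Taking Iris=knight, Lena=knave, Jack=knave, Rumi=knight, each remaining statement checks out:
  Lena (knave): "if Iris and Jack are not the same type then Jack is a knight" — false. ✓
  Jack (knave): "Iris is a knave, and also Lena is a knight" — false. ✓
  Rumi (knight): "if Jack is a knight, then Iris is a knight" — true. ✓
This is the unique consistent assignment.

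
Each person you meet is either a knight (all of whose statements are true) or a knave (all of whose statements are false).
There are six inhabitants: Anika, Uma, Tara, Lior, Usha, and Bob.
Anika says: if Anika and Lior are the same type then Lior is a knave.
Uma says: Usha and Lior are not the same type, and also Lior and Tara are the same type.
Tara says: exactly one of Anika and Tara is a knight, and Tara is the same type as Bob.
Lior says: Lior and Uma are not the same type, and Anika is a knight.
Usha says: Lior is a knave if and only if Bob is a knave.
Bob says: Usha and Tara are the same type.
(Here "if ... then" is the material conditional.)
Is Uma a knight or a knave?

Consistent assignments: {Anika=knight, Uma=knave, Tara=knave, Lior=knave, Usha=knave, Bob=knight}
In every consistent assignment, Uma is a knave.

Uma is a knave.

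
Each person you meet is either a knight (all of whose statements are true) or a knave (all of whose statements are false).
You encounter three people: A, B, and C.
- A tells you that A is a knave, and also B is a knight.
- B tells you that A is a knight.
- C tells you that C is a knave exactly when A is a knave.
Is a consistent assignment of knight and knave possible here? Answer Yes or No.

No

Checking all 8 assignments, each has at least one speaker whose statement's truth value contradicts their type.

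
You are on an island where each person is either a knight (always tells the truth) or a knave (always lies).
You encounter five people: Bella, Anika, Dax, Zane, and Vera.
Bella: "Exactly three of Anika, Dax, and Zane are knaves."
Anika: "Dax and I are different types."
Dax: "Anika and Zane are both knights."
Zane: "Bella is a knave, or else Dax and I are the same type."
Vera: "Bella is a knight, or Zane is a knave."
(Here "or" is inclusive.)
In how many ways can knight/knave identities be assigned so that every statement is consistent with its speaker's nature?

1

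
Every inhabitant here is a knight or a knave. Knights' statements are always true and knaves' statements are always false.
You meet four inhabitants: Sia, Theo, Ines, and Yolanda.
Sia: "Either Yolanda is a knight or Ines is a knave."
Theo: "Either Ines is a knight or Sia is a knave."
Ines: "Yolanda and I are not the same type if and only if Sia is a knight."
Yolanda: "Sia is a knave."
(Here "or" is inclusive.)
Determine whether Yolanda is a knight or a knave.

Yolanda is a knave.

Consistent assignments: {Sia=knight, Theo=knave, Ines=knave, Yolanda=knave}
In every consistent assignment, Yolanda is a knave.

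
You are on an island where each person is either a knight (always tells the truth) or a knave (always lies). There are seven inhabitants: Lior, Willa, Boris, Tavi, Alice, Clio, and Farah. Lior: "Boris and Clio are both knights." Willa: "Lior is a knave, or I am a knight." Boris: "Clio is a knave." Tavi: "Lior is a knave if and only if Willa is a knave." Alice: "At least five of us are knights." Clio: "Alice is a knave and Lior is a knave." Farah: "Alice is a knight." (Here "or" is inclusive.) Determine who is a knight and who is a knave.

Knights: Willa and Clio. Knaves: Lior, Boris, Tavi, Alice, and Farah.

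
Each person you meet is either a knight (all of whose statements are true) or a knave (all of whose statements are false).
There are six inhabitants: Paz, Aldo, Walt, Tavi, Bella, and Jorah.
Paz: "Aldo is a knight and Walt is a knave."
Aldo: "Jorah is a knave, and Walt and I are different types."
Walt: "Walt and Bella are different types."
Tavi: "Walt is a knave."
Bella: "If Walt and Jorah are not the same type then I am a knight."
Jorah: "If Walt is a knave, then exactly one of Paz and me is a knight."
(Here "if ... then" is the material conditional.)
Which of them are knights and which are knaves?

Paz (knave): "Aldo is a knight and Walt is a knave" — false. ✓
Aldo is a knave; "Jorah is a knave, and Walt and I are different types" is false, as required.
Walt is a knave; "Walt and Bella are different types" is false, as required.
Tavi (knight): "Walt is a knave" — True. ✓
Bella is a knave, so "if Walt and Jorah are not the same type then I am a knight" must be false — and it is.
Jorah is a knight, and the claim "if Walt is a knave, then exactly one of Paz and me is a knight" is indeed True.

Paz is a knave, Aldo is a knave, Walt is a knave, Tavi is a knight, Bella is a knave, and Jorah is a knight.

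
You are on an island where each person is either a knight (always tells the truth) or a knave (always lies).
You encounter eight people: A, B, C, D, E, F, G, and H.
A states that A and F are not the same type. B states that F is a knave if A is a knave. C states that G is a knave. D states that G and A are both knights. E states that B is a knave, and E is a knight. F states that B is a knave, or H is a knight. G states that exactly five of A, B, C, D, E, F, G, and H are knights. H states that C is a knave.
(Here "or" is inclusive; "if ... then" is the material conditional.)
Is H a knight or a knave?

H is a knave.

Consistent assignments: {A=knight, B=knight, C=knight, D=knave, E=knave, F=knave, G=knave, H=knave}; {A=knave, B=knight, C=knight, D=knave, E=knave, F=knave, G=knave, H=knave}
In every consistent assignment, H is a knave.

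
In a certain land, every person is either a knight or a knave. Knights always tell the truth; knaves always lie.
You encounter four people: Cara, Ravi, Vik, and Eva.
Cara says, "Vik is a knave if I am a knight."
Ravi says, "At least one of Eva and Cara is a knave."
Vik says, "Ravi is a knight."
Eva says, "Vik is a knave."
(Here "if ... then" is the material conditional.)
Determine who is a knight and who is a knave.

Cara is a knight, Ravi is a knave, Vik is a knave, and Eva is a knight.

Suppose Cara is a knave. Then Cara's statement "Vik is a knave if I am a knight" would have to be false. Checking the 8 ways to assign the others, none is consistent with every speaker.
(For instance, with Ravi=knave, Vik=knave, Eva=knight, Cara's claim "Vik is a knave if I am a knight" comes out true where it would need to be false.)
So Cara must be a knight, making "Vik is a knave if I am a knight" true. Taking Cara=knight, Ravi=knave, Vik=knave, Eva=knight, each remaining statement checks out:
  Ravi (knave): "at least one of Eva and Cara is a knave" — false. ✓
  Vik (knave): "Ravi is a knight" — false. ✓
  Eva (knight): "Vik is a knave" — true. ✓
This is the unique consistent assignment.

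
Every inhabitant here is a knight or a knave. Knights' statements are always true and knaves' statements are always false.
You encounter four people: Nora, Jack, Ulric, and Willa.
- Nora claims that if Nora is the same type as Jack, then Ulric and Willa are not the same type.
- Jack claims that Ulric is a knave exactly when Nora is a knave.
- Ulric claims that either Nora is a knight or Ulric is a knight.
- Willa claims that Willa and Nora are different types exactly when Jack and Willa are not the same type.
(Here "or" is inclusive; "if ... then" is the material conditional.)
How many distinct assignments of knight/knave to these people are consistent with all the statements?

Consistent assignments:
  Nora=knave, Jack=knave, Ulric=knight, Willa=knight

1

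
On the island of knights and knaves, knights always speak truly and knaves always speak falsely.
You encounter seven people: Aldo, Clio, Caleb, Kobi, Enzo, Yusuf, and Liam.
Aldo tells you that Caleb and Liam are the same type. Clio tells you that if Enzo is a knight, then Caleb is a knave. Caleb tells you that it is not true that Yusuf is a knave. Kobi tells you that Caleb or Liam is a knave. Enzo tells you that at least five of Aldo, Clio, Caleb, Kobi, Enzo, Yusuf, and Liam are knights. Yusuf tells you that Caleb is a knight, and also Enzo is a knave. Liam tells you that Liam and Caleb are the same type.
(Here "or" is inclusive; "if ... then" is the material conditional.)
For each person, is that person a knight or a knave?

As a knave, Aldo's statement "Caleb and Liam are the same type" should be false; it is.
Since Clio is a knight, "if Enzo is a knight, then Caleb is a knave" needs to be True, which holds.
Since Caleb is a knight, "it is not true that Yusuf is a knave" needs to be True, which holds.
Since Kobi is a knight, "Caleb or Liam is a knave" needs to be True, which holds.
Enzo is a knave, and the claim "at least five of Aldo, Clio, Caleb, Kobi, Enzo, Yusuf, and Liam are knights" is indeed false.
Yusuf is a knight, and the claim "Caleb is a knight, and also Enzo is a knave" is indeed True.
Liam (knave): "Liam and Caleb are the same type" — false. ✓

Aldo is a knave, Clio is a knight, Caleb is a knight, Kobi is a knight, Enzo is a knave, Yusuf is a knight, and Liam is a knave.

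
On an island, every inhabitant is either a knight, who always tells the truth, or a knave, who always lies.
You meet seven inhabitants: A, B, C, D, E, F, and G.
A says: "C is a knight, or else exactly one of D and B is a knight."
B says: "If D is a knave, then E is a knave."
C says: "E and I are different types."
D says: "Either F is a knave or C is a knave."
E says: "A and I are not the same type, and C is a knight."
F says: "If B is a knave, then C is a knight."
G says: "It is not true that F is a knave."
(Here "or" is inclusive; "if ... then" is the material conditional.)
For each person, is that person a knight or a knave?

A is a knave; "C is a knight, or else exactly one of D and B is a knight" is False, as required.
B (knight): "if D is a knave, then E is a knave" — True. ✓
C is a knave; "E and I are different types" is False, as required.
D is a knight; "either F is a knave or C is a knave" is True, as required.
E (knave): "A and I are not the same type, and C is a knight" — False. ✓
F is a knight, so "if B is a knave, then C is a knight" must be True — and it is.
As a knight, G's statement "it is not true that F is a knave" should be True; it is.

A is a knave, B is a knight, C is a knave, D is a knight, E is a knave, F is a knight, and G is a knight.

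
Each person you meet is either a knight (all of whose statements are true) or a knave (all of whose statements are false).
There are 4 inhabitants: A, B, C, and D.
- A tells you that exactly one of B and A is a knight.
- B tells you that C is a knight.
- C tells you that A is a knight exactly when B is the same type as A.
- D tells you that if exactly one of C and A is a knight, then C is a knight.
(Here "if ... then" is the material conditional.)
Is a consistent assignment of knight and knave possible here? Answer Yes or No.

Yes

One consistent assignment: A=knight, B=knave, C=knave, D=knave.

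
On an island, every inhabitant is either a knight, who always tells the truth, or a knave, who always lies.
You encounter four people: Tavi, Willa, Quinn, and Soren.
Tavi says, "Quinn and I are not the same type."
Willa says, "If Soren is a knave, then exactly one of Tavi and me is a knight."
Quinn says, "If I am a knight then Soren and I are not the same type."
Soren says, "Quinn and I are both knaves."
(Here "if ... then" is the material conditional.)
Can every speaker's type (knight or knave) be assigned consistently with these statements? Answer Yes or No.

No

Checking all 16 assignments, each has at least one speaker whose statement's truth value contradicts their type.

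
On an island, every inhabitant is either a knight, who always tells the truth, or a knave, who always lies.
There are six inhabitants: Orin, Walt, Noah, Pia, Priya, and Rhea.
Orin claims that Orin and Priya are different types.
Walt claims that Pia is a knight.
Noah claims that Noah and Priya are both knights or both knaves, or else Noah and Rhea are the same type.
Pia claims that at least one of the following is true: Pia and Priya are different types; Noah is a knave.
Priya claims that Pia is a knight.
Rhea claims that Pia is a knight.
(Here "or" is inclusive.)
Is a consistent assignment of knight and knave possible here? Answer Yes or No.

Checking all 64 assignments, each has at least one speaker whose statement's truth value contradicts their type.

No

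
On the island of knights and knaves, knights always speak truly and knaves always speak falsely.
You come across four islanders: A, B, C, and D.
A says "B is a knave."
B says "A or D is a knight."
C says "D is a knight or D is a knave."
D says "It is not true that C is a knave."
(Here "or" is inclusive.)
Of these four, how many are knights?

3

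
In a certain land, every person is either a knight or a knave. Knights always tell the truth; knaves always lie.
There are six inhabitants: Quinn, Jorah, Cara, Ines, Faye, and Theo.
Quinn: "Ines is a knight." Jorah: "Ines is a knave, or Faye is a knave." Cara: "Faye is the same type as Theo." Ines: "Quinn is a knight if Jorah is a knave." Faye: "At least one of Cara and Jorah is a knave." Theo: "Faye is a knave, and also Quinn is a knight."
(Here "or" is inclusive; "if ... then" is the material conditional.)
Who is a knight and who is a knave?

Knights: Quinn, Ines, and Faye. Knaves: Jorah, Cara, and Theo.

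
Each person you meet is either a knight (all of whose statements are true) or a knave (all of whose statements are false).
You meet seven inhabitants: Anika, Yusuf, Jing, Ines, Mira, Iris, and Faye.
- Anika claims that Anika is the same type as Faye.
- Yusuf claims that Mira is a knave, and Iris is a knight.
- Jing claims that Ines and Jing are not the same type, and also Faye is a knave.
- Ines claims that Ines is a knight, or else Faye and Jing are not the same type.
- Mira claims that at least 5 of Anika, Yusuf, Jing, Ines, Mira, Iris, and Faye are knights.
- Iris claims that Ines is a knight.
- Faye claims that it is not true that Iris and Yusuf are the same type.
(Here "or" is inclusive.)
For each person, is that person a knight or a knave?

Anika is a knight, Yusuf is a knave, Jing is a knave, Ines is a knight, Mira is a knight, Iris is a knight, and Faye is a knight.

Anika (knight): "Anika is the same type as Faye" — true. ✓
Yusuf (knave): "Mira is a knave, and Iris is a knight" — False. ✓
Since Jing is a knave, "Ines and Jing are not the same type, and also Faye is a knave" needs to be False, which holds.
Since Ines is a knight, "Ines is a knight, or else Faye and Jing are not the same type" needs to be true, which holds.
Mira is a knight; "at least 5 of Anika, Yusuf, Jing, Ines, Mira, Iris, and Faye are knights" is true, as required.
Since Iris is a knight, "Ines is a knight" needs to be true, which holds.
Since Faye is a knight, "it is not true that Iris and Yusuf are the same type" needs to be true, which holds.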